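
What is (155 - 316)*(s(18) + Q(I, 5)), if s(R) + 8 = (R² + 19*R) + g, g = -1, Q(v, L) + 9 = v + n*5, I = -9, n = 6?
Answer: -107709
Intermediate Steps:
Q(v, L) = 21 + v (Q(v, L) = -9 + (v + 6*5) = -9 + (v + 30) = -9 + (30 + v) = 21 + v)
s(R) = -9 + R² + 19*R (s(R) = -8 + ((R² + 19*R) - 1) = -8 + (-1 + R² + 19*R) = -9 + R² + 19*R)
(155 - 316)*(s(18) + Q(I, 5)) = (155 - 316)*((-9 + 18² + 19*18) + (21 - 9)) = -161*((-9 + 324 + 342) + 12) = -161*(657 + 12) = -161*669 = -107709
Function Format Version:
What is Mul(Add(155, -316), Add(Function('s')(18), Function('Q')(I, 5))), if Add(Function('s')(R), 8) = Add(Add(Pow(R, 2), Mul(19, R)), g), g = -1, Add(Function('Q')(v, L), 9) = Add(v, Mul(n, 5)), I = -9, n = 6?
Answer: -107709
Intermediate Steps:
Function('Q')(v, L) = Add(21, v) (Function('Q')(v, L) = Add(-9, Add(v, Mul(6, 5))) = Add(-9, Add(v, 30)) = Add(-9, Add(30, v)) = Add(21, v))
Function('s')(R) = Add(-9, Pow(R, 2), Mul(19, R)) (Function('s')(R) = Add(-8, Add(Add(Pow(R, 2), Mul(19, R)), -1)) = Add(-8, Add(-1, Pow(R, 2), Mul(19, R))) = Add(-9, Pow(R, 2), Mul(19, R)))
Mul(Add(155, -316), Add(Function('s')(18), Function('Q')(I, 5))) = Mul(Add(155, -316), Add(Add(-9, Pow(18, 2), Mul(19, 18)), Add(21, -9))) = Mul(-161, Add(Add(-9, 324, 342), 12)) = Mul(-161, Add(657, 12)) = Mul(-161, 669) = -107709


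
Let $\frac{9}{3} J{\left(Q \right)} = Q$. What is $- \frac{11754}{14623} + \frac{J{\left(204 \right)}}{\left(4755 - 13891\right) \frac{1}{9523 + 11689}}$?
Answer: $- \frac{1324989607}{8349733} \approx -158.69$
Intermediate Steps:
$J{\left(Q \right)} = \frac{Q}{3}$
$- \frac{11754}{14623} + \frac{J{\left(204 \right)}}{\left(4755 - 13891\right) \frac{1}{9523 + 11689}} = - \frac{11754}{14623} + \frac{\frac{1}{3} \cdot 204}{\left(4755 - 13891\right) \frac{1}{9523 + 11689}} = \left(-11754\right) \frac{1}{14623} + \frac{68}{\left(-9136\right) \frac{1}{21212}} = - \frac{11754}{14623} + \frac{68}{\left(-9136\right) \frac{1}{21212}} = - \frac{11754}{14623} + \frac{68}{- \frac{2284}{5303}} = - \frac{11754}{14623} + 68 \left(- \frac{5303}{2284}\right) = - \frac{11754}{14623} - \frac{90151}{571} = - \frac{1324989607}{8349733}$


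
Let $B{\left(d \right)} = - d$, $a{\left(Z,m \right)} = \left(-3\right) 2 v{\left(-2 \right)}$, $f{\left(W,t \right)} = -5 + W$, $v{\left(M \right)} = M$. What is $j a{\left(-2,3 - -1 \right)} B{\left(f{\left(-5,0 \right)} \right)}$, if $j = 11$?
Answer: $1320$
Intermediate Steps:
$a{\left(Z,m \right)} = 12$ ($a{\left(Z,m \right)} = \left(-3\right) 2 \left(-2\right) = \left(-6\right) \left(-2\right) = 12$)
$j a{\left(-2,3 - -1 \right)} B{\left(f{\left(-5,0 \right)} \right)} = 11 \cdot 12 \left(- (-5 - 5)\right) = 132 \left(\left(-1\right) \left(-10\right)\right) = 132 \cdot 10 = 1320$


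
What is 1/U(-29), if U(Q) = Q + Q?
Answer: -1/58 ≈ -0.017241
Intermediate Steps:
U(Q) = 2*Q
1/U(-29) = 1/(2*(-29)) = 1/(-58) = -1/58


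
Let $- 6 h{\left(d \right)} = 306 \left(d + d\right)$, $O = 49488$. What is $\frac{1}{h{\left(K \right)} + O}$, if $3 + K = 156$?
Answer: $\frac{1}{33882} \approx 2.9514 \cdot 10^{-5}$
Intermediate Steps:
$K = 153$ ($K = -3 + 156 = 153$)
$h{\left(d \right)} = - 102 d$ ($h{\left(d \right)} = - \frac{306 \left(d + d\right)}{6} = - \frac{306 \cdot 2 d}{6} = - \frac{612 d}{6} = - 102 d$)
$\frac{1}{h{\left(K \right)} + O} = \frac{1}{\left(-102\right) 153 + 49488} = \frac{1}{-15606 + 49488} = \frac{1}{33882}$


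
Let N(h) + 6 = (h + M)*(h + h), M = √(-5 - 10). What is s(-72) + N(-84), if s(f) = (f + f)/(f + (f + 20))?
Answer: 437322/31 - 168*I*√15 ≈ 14107.0 - 650.66*I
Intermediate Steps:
M = I*√15 (M = √(-15) = I*√15 ≈ 3.873*I)
N(h) = -6 + 2*h*(h + I*√15) (N(h) = -6 + (h + I*√15)*(h + h) = -6 + (h + I*√15)*(2*h) = -6 + 2*h*(h + I*√15))
s(f) = 2*f/(20 + 2*f) (s(f) = (2*f)/(f + (20 + f)) = (2*f)/(20 + 2*f) = 2*f/(20 + 2*f))
s(-72) + N(-84) = -72/(10 - 72) + (-6 + 2*(-84)² + 2*I*(-84)*√15) = -72/(-62) + (-6 + 2*7056 - 168*I*√15) = -72*(-1/62) + (-6 + 14112 - 168*I*√15) = 36/31 + (14106 - 168*I*√15) = 437322/31 - 168*I*√15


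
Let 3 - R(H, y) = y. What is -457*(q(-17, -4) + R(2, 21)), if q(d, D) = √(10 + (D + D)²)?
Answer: 8226 - 457*√74 ≈ 4294.7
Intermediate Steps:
R(H, y) = 3 - y
q(d, D) = √(10 + 4*D²) (q(d, D) = √(10 + (2*D)²) = √(10 + 4*D²))
-457*(q(-17, -4) + R(2, 21)) = -457*(√(10 + 4*(-4)²) + (3 - 1*21)) = -457*(√(10 + 4*16) + (3 - 21)) = -457*(√(10 + 64) - 18) = -457*(√74 - 18) = -457*(-18 + √74) = 8226 - 457*√74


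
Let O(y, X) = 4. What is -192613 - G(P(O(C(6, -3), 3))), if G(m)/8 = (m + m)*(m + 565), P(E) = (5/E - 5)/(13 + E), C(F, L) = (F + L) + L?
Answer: -55089082/289 ≈ -1.9062e+5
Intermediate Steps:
C(F, L) = F + 2*L
P(E) = (-5 + 5/E)/(13 + E)
G(m) = 16*m*(565 + m) (G(m) = 8*((m + m)*(m + 565)) = 8*((2*m)*(565 + m)) = 8*(2*m*(565 + m)) = 16*m*(565 + m))
-192613 - G(P(O(C(6, -3), 3))) = -192613 - 16*5*(1 - 1*4)/(4*(13 + 4))*(565 + 5*(1 - 1*4)/(4*(13 + 4))) = -192613 - 16*5*(¼)*(1 - 4)/17*(565 + 5*(¼)*(1 - 4)/17) = -192613 - 16*5*(¼)*(1/17)*(-3)*(565 + 5*(¼)*(1/17)*(-3)) = -192613 - 16*(-15)*(565 - 15/68)/68 = -192613 - 16*(-15)*38405/(68*68) = -192613 - 1*(-576075/289) = -192613 + 576075/289 = -55089082/289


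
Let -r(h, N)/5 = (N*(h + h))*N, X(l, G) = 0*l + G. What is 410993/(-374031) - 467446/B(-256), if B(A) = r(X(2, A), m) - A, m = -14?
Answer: -190582178357/93884773248 ≈ -2.0300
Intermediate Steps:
X(l, G) = G (X(l, G) = 0 + G = G)
r(h, N) = -10*h*N² (r(h, N) = -5*N*(h + h)*N = -5*N*(2*h)*N = -5*2*N*h*N = -10*h*N²)
B(A) = -1961*A (B(A) = -10*A*(-14)² - A = -10*A*196 - A = -1960*A - A = -1961*A)
410993/(-374031) - 467446/B(-256) = 410993/(-374031) - 467446/((-1961*(-256))) = 410993*(-1/374031) - 467446/502016 = -410993/374031 - 467446*1/502016 = -410993/374031 - 233723/251008 = -190582178357/93884773248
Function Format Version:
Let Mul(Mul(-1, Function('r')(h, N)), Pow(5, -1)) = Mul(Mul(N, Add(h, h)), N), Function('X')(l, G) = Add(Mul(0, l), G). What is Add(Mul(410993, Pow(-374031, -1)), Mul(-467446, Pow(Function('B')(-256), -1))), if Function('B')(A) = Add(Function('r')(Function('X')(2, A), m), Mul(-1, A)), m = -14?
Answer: Rational(-190582178357, 93884773248) ≈ -2.0300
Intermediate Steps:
Function('X')(l, G) = G (Function('X')(l, G) = Add(0, G) = G)
Function('r')(h, N) = Mul(-10, h, Pow(N, 2)) (Function('r')(h, N) = Mul(-5, Mul(Mul(N, Add(h, h)), N)) = Mul(-5, Mul(Mul(N, Mul(2, h)), N)) = Mul(-5, Mul(Mul(2, N, h), N)) = Mul(-5, Mul(2, h, Pow(N, 2))) = Mul(-10, h, Pow(N, 2)))
Function('B')(A) = Mul(-1961, A) (Function('B')(A) = Add(Mul(-10, A, Pow(-14, 2)), Mul(-1, A)) = Add(Mul(-10, A, 196), Mul(-1, A)) = Add(Mul(-1960, A), Mul(-1, A)) = Mul(-1961, A))
Add(Mul(410993, Pow(-374031, -1)), Mul(-467446, Pow(Function('B')(-256), -1))) = Add(Mul(410993, Pow(-374031, -1)), Mul(-467446, Pow(Mul(-1961, -256), -1))) = Add(Mul(410993, Rational(-1, 374031)), Mul(-467446, Pow(502016, -1))) = Add(Rational(-410993, 374031), Mul(-467446, Rational(1, 502016))) = Add(Rational(-410993, 374031), Rational(-233723, 251008)) = Rational(-190582178357, 93884773248)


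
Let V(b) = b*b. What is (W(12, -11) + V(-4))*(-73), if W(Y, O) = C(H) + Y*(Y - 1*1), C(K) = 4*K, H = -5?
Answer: -9344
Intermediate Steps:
V(b) = b²
W(Y, O) = -20 + Y*(-1 + Y) (W(Y, O) = 4*(-5) + Y*(Y - 1*1) = -20 + Y*(Y - 1) = -20 + Y*(-1 + Y))
(W(12, -11) + V(-4))*(-73) = ((-20 + 12² - 1*12) + (-4)²)*(-73) = ((-20 + 144 - 12) + 16)*(-73) = (112 + 16)*(-73) = 128*(-73) = -9344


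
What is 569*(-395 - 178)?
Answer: -326037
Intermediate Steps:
569*(-395 - 178) = 569*(-573) = -326037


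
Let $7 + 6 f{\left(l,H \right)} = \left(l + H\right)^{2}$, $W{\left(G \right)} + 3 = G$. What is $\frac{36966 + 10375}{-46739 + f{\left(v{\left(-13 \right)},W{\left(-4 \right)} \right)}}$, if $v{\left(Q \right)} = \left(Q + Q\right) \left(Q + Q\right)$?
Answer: $\frac{142023}{83560} \approx 1.6997$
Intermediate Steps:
$W{\left(G \right)} = -3 + G$
$v{\left(Q \right)} = 4 Q^{2}$ ($v{\left(Q \right)} = 2 Q 2 Q = 4 Q^{2}$)
$f{\left(l,H \right)} = - \frac{7}{6} + \frac{\left(H + l\right)^{2}}{6}$ ($f{\left(l,H \right)} = - \frac{7}{6} + \frac{\left(l + H\right)^{2}}{6} = - \frac{7}{6} + \frac{\left(H + l\right)^{2}}{6}$)
$\frac{36966 + 10375}{-46739 + f{\left(v{\left(-13 \right)},W{\left(-4 \right)} \right)}} = \frac{36966 + 10375}{-46739 - \left(\frac{7}{6} - \frac{\left(\left(-3 - 4\right) + 4 \left(-13\right)^{2}\right)^{2}}{6}\right)} = \frac{47341}{-46739 - \left(\frac{7}{6} - \frac{\left(-7 + 4 \cdot 169\right)^{2}}{6}\right)} = \frac{47341}{-46739 - \left(\frac{7}{6} - \frac{\left(-7 + 676\right)^{2}}{6}\right)} = \frac{47341}{-46739 - \left(\frac{7}{6} - \frac{669^{2}}{6}\right)} = \frac{47341}{-46739 + \left(- \frac{7}{6} + \frac{1}{6} \cdot 447561\right)} = \frac{47341}{-46739 + \left(- \frac{7}{6} + \frac{149187}{2}\right)} = \frac{47341}{-46739 + \frac{223777}{3}} = \frac{47341}{\frac{83560}{3}} = 47341 \cdot \frac{3}{83560} = \frac{142023}{83560}$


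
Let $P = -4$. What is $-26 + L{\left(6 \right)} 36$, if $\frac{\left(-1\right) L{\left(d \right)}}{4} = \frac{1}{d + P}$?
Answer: $-98$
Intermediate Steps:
$L{\left(d \right)} = - \frac{4}{-4 + d}$ ($L{\left(d \right)} = - \frac{4}{d - 4} = - \frac{4}{-4 + d}$)
$-26 + L{\left(6 \right)} 36 = -26 + - \frac{4}{-4 + 6} \cdot 36 = -26 + - \frac{4}{2} \cdot 36 = -26 + \left(-4\right) \frac{1}{2} \cdot 36 = -26 - 72 = -98$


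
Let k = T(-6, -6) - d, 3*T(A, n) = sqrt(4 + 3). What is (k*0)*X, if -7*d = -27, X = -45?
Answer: 0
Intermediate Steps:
d = 27/7 (d = -1/7*(-27) = 27/7 ≈ 3.8571)
T(A, n) = sqrt(7)/3 (T(A, n) = sqrt(4 + 3)/3 = sqrt(7)/3)
k = -27/7 + sqrt(7)/3 (k = sqrt(7)/3 - 1*27/7 = sqrt(7)/3 - 27/7 = -27/7 + sqrt(7)/3 ≈ -2.9752)
(k*0)*X = ((-27/7 + sqrt(7)/3)*0)*(-45) = 0*(-45) = 0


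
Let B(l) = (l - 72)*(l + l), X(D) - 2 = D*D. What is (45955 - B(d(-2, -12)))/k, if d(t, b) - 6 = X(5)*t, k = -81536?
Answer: -34435/81536 ≈ -0.42233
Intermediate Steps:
X(D) = 2 + D**2 (X(D) = 2 + D*D = 2 + D**2)
d(t, b) = 6 + 27*t (d(t, b) = 6 + (2 + 5**2)*t = 6 + (2 + 25)*t = 6 + 27*t)
B(l) = 2*l*(-72 + l) (B(l) = (-72 + l)*(2*l) = 2*l*(-72 + l))
(45955 - B(d(-2, -12)))/k = (45955 - 2*(6 + 27*(-2))*(-72 + (6 + 27*(-2))))/(-81536) = (45955 - 2*(6 - 54)*(-72 + (6 - 54)))*(-1/81536) = (45955 - 2*(-48)*(-72 - 48))*(-1/81536) = (45955 - 2*(-48)*(-120))*(-1/81536) = (45955 - 1*11520)*(-1/81536) = (45955 - 11520)*(-1/81536) = 34435*(-1/81536) = -34435/81536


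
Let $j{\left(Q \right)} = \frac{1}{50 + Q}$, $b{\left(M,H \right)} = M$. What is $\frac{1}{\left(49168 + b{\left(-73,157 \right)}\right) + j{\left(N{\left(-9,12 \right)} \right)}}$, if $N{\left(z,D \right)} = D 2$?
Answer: $\frac{74}{3633031} \approx 2.0369 \cdot 10^{-5}$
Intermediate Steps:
$N{\left(z,D \right)} = 2 D$
$\frac{1}{\left(49168 + b{\left(-73,157 \right)}\right) + j{\left(N{\left(-9,12 \right)} \right)}} = \frac{1}{\left(49168 - 73\right) + \frac{1}{50 + 2 \cdot 12}} = \frac{1}{49095 + \frac{1}{50 + 24}} = \frac{1}{49095 + \frac{1}{74}} = \frac{1}{\frac{3633031}{74}} = \frac{74}{3633031}$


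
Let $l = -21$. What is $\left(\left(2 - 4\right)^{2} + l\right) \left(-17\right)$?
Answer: $289$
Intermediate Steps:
$\left(\left(2 - 4\right)^{2} + l\right) \left(-17\right) = \left(\left(2 - 4\right)^{2} - 21\right) \left(-17\right) = \left(\left(-2\right)^{2} - 21\right) \left(-17\right) = \left(4 - 21\right) \left(-17\right) = \left(-17\right) \left(-17\right) = 289$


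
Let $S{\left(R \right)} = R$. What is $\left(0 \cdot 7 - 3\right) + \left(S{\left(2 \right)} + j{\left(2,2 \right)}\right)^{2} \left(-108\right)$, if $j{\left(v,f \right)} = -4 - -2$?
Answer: $-3$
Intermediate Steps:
$j{\left(v,f \right)} = -2$ ($j{\left(v,f \right)} = -4 + 2 = -2$)
$\left(0 \cdot 7 - 3\right) + \left(S{\left(2 \right)} + j{\left(2,2 \right)}\right)^{2} \left(-108\right) = \left(0 \cdot 7 - 3\right) + \left(2 - 2\right)^{2} \left(-108\right) = \left(0 - 3\right) + 0^{2} \left(-108\right) = -3 + 0 \left(-108\right) = -3 + 0 = -3$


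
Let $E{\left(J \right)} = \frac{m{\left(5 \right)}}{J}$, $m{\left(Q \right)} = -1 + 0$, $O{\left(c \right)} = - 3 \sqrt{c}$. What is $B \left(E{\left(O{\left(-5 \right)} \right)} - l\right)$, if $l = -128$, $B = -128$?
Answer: $-16384 + \frac{128 i \sqrt{5}}{15} \approx -16384.0 + 19.081 i$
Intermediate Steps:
$m{\left(Q \right)} = -1$
$E{\left(J \right)} = - \frac{1}{J}$
$B \left(E{\left(O{\left(-5 \right)} \right)} - l\right) = - 128 \left(- \frac{1}{\left(-3\right) \sqrt{-5}} - -128\right) = - 128 \left(- \frac{1}{\left(-3\right) i \sqrt{5}} + 128\right) = - 128 \left(- \frac{i \sqrt{5}}{15} + 128\right) = - 128 \left(128 - \frac{i \sqrt{5}}{15}\right) = -16384 + \frac{128 i \sqrt{5}}{15}$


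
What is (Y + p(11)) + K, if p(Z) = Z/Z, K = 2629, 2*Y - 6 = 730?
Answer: 2998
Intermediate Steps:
Y = 368 (Y = 3 + (½)*730 = 3 + 365 = 368)
p(Z) = 1
(Y + p(11)) + K = (368 + 1) + 2629 = 369 + 2629 = 2998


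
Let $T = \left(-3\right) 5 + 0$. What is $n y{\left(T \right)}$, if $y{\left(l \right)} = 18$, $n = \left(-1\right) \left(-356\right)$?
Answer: $6408$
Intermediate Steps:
$n = 356$
$T = -15$ ($T = -15 + 0 = -15$)
$n y{\left(T \right)} = 356 \cdot 18 = 6408$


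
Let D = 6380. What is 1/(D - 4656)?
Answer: 1/1724 ≈ 0.00058005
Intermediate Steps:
1/(D - 4656) = 1/(6380 - 4656) = 1/1724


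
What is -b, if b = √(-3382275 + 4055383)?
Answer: -2*√168277 ≈ -820.43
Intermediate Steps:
b = 2*√168277 (b = √673108 = 2*√168277 ≈ 820.43)
-b = -2*√168277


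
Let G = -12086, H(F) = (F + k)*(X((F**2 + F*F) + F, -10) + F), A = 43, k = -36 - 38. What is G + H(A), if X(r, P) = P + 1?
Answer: -13140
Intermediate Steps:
X(r, P) = 1 + P
k = -74
H(F) = (-74 + F)*(-9 + F) (H(F) = (F - 74)*((1 - 10) + F) = (-74 + F)*(-9 + F))
G + H(A) = -12086 + (666 + 43**2 - 83*43) = -12086 + (666 + 1849 - 3569) = -12086 - 1054 = -13140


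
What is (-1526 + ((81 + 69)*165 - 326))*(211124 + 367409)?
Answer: 13247248634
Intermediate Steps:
(-1526 + ((81 + 69)*165 - 326))*(211124 + 367409) = (-1526 + (150*165 - 326))*578533 = (-1526 + (24750 - 326))*578533 = (-1526 + 24424)*578533 = 22898*578533 = 13247248634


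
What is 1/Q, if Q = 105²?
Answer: 1/11025 ≈ 9.0703e-5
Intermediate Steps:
Q = 11025
1/Q = 1/11025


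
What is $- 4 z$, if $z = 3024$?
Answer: $-12096$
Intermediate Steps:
$- 4 z = - 4 \cdot 3024 = \left(-1\right) 12096 = -12096$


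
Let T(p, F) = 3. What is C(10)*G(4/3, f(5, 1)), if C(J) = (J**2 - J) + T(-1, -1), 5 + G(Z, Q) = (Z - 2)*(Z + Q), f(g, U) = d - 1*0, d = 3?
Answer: -2201/3 ≈ -733.67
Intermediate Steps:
f(g, U) = 3 (f(g, U) = 3 - 1*0 = 3 + 0 = 3)
G(Z, Q) = -5 + (-2 + Z)*(Q + Z) (G(Z, Q) = -5 + (Z - 2)*(Z + Q) = -5 + (-2 + Z)*(Q + Z))
C(J) = 3 + J**2 - J (C(J) = (J**2 - J) + 3 = 3 + J**2 - J)
C(10)*G(4/3, f(5, 1)) = (3 + 10**2 - 1*10)*(-5 + (4/3)**2 - 2*3 - 8/3 + 3*(4/3)) = (3 + 100 - 10)*(-5 + (4*(1/3))**2 - 6 - 8/3 + 3*(4*(1/3))) = 93*(-5 + (4/3)**2 - 6 - 2*4/3 + 3*(4/3)) = 93*(-5 + 16/9 - 6 - 8/3 + 4) = 93*(-71/9) = -2201/3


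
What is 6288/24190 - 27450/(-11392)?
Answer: 183912099/68893120 ≈ 2.6695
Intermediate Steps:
6288/24190 - 27450/(-11392) = 6288*(1/24190) - 27450*(-1/11392) = 3144/12095 + 13725/5696 = 183912099/68893120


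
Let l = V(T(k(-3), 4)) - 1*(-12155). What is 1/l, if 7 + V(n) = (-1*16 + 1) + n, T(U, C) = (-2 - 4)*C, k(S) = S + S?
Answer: 1/12109 ≈ 8.2583e-5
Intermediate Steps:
k(S) = 2*S
T(U, C) = -6*C
V(n) = -22 + n (V(n) = -7 + ((-1*16 + 1) + n) = -7 + ((-16 + 1) + n) = -7 + (-15 + n) = -22 + n)
l = 12109 (l = (-22 - 6*4) - 1*(-12155) = (-22 - 24) + 12155 = -46 + 12155 = 12109)
1/l = 1/12109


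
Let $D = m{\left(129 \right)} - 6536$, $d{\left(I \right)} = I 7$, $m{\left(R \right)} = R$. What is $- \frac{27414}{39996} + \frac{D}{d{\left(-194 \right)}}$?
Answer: $\frac{3042030}{754369} \approx 4.0325$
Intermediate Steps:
$d{\left(I \right)} = 7 I$
$D = -6407$ ($D = 129 - 6536 = -6407$)
$- \frac{27414}{39996} + \frac{D}{d{\left(-194 \right)}} = - \frac{27414}{39996} - \frac{6407}{7 \left(-194\right)} = \left(-27414\right) \frac{1}{39996} - \frac{6407}{-1358} = - \frac{1523}{2222} - - \frac{6407}{1358} = - \frac{1523}{2222} + \frac{6407}{1358} = \frac{3042030}{754369}$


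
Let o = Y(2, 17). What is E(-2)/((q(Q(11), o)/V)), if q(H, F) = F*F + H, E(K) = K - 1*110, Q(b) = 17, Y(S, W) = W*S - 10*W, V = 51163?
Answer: -5730256/18513 ≈ -309.53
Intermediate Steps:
Y(S, W) = -10*W + S*W (Y(S, W) = S*W - 10*W = -10*W + S*W)
o = -136 (o = 17*(-10 + 2) = 17*(-8) = -136)
E(K) = -110 + K (E(K) = K - 110 = -110 + K)
q(H, F) = H + F² (q(H, F) = F² + H = H + F²)
E(-2)/((q(Q(11), o)/V)) = (-110 - 2)/(((17 + (-136)²)/51163)) = -112*51163/(17 + 18496) = -112/(18513*(1/51163)) = -112/18513/51163 = -112*51163/18513 = -5730256/18513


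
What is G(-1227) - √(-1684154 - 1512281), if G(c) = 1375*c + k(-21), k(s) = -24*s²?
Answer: -1697709 - I*√3196435 ≈ -1.6977e+6 - 1787.9*I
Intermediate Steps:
G(c) = -10584 + 1375*c (G(c) = 1375*c - 24*(-21)² = 1375*c - 24*441 = 1375*c - 10584 = -10584 + 1375*c)
G(-1227) - √(-1684154 - 1512281) = (-10584 + 1375*(-1227)) - √(-1684154 - 1512281) = (-10584 - 1687125) - √(-3196435) = -1697709 - I*√3196435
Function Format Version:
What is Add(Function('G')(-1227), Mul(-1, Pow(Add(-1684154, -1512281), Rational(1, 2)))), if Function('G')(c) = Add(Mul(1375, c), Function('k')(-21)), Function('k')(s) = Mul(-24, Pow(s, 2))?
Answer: Add(-1697709, Mul(-1, I, Pow(3196435, Rational(1, 2)))) ≈ Add(-1.6977e+6, Mul(-1787.9, I))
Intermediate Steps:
Function('G')(c) = Add(-10584, Mul(1375, c)) (Function('G')(c) = Add(Mul(1375, c), Mul(-24, Pow(-21, 2))) = Add(Mul(1375, c), Mul(-24, 441)) = Add(Mul(1375, c), -10584) = Add(-10584, Mul(1375, c)))
Add(Function('G')(-1227), Mul(-1, Pow(Add(-1684154, -1512281), Rational(1, 2)))) = Add(Add(-10584, Mul(1375, -1227)), Mul(-1, Pow(Add(-1684154, -1512281), Rational(1, 2)))) = Add(Add(-10584, -1687125), Mul(-1, Pow(-3196435, Rational(1, 2)))) = Add(-1697709, Mul(-1, Mul(I, Pow(3196435, Rational(1, 2))))) = Add(-1697709, Mul(-1, I, Pow(3196435, Rational(1, 2))))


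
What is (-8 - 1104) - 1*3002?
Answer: -4114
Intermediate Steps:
(-8 - 1104) - 1*3002 = -1112 - 3002 = -4114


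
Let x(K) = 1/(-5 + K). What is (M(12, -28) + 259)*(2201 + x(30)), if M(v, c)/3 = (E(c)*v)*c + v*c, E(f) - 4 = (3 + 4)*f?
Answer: 10608297462/25 ≈ 4.2433e+8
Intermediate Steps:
E(f) = 4 + 7*f (E(f) = 4 + (3 + 4)*f = 4 + 7*f)
M(v, c) = 3*c*v + 3*c*v*(4 + 7*c) (M(v, c) = 3*(((4 + 7*c)*v)*c + v*c) = 3*((v*(4 + 7*c))*c + c*v) = 3*(c*v*(4 + 7*c) + c*v) = 3*(c*v + c*v*(4 + 7*c)) = 3*c*v + 3*c*v*(4 + 7*c))
(M(12, -28) + 259)*(2201 + x(30)) = (3*(-28)*12*(5 + 7*(-28)) + 259)*(2201 + 1/(-5 + 30)) = (3*(-28)*12*(5 - 196) + 259)*(2201 + 1/25) = (3*(-28)*12*(-191) + 259)*(2201 + 1/25) = (192528 + 259)*(55026/25) = 192787*(55026/25) = 10608297462/25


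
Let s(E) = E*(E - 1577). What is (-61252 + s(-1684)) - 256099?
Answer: 5174173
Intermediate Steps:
s(E) = E*(-1577 + E)
(-61252 + s(-1684)) - 256099 = (-61252 - 1684*(-1577 - 1684)) - 256099 = (-61252 - 1684*(-3261)) - 256099 = (-61252 + 5491524) - 256099 = 5430272 - 256099 = 5174173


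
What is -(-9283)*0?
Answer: 0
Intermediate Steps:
-(-9283)*0 = -9283*0 = 0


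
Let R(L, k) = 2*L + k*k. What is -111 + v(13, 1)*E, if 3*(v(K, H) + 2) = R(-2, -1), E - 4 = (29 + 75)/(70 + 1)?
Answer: -9045/71 ≈ -127.39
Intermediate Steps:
R(L, k) = k² + 2*L (R(L, k) = 2*L + k² = k² + 2*L)
E = 388/71 (E = 4 + (29 + 75)/(70 + 1) = 4 + 104/71 = 388/71 ≈ 5.4648)
v(K, H) = -3 (v(K, H) = -2 + ((-1)² + 2*(-2))/3 = -2 + (1 - 4)/3 = -2 + (⅓)*(-3) = -2 - 1 = -3)
-111 + v(13, 1)*E = -111 - 3*388/71 = -111 - 1164/71 = -9045/71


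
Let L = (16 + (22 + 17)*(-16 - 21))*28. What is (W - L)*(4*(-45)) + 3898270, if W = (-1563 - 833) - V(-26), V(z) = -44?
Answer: -2870450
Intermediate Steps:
W = -2352 (W = (-1563 - 833) - 1*(-44) = -2396 + 44 = -2352)
L = -39956 (L = (16 + 39*(-37))*28 = (16 - 1443)*28 = -1427*28 = -39956)
(W - L)*(4*(-45)) + 3898270 = (-2352 - 1*(-39956))*(4*(-45)) + 3898270 = (-2352 + 39956)*(-180) + 3898270 = 37604*(-180) + 3898270 = -6768720 + 3898270 = -2870450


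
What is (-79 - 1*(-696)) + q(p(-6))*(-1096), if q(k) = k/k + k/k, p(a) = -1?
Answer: -1575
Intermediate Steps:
q(k) = 2 (q(k) = 1 + 1 = 2)
(-79 - 1*(-696)) + q(p(-6))*(-1096) = (-79 - 1*(-696)) + 2*(-1096) = (-79 + 696) - 2192 = 617 - 2192 = -1575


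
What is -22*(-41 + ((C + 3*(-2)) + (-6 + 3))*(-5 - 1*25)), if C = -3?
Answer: -7018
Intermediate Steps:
-22*(-41 + ((C + 3*(-2)) + (-6 + 3))*(-5 - 1*25)) = -22*(-41 + ((-3 + 3*(-2)) + (-6 + 3))*(-5 - 1*25)) = -22*(-41 + ((-3 - 6) - 3)*(-5 - 25)) = -22*(-41 + (-9 - 3)*(-30)) = -22*(-41 - 12*(-30)) = -22*(-41 + 360) = -22*319 = -7018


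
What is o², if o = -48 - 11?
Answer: 3481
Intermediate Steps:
o = -59
o² = (-59)² = 3481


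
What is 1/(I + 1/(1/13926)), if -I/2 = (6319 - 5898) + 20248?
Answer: -1/27412 ≈ -3.6480e-5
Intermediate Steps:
I = -41338 (I = -2*((6319 - 5898) + 20248) = -2*(421 + 20248) = -2*20669 = -41338)
1/(I + 1/(1/13926)) = 1/(-41338 + 1/(1/13926)) = 1/(-41338 + 13926) = 1/(-27412) = -1/27412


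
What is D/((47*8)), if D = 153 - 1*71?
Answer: 41/188 ≈ 0.21809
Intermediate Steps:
D = 82 (D = 153 - 71 = 82)
D/((47*8)) = 82/((47*8)) = 82/376 = 82*(1/376) = 41/188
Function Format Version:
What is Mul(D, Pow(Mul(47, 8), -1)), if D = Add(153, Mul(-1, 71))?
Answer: Rational(41, 188) ≈ 0.21809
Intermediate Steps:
D = 82 (D = Add(153, -71) = 82)
Mul(D, Pow(Mul(47, 8), -1)) = Mul(82, Pow(Mul(47, 8), -1)) = Mul(82, Pow(376, -1)) = Mul(82, Rational(1, 376)) = Rational(41, 188)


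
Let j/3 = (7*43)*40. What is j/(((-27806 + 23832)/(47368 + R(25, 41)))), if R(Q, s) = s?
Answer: -856206540/1987 ≈ -4.3090e+5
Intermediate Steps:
j = 36120 (j = 3*((7*43)*40) = 3*(301*40) = 3*12040 = 36120)
j/(((-27806 + 23832)/(47368 + R(25, 41)))) = 36120/(((-27806 + 23832)/(47368 + 41))) = 36120/((-3974/47409)) = 36120/((-3974*1/47409)) = 36120/(-3974/47409) = 36120*(-47409/3974) = -856206540/1987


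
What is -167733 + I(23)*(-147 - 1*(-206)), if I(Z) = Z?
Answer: -166376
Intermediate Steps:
-167733 + I(23)*(-147 - 1*(-206)) = -167733 + 23*(-147 - 1*(-206)) = -167733 + 23*(-147 + 206) = -167733 + 23*59 = -167733 + 1357 = -166376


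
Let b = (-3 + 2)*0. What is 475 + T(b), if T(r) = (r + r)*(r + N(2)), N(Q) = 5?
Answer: 475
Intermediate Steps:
b = 0 (b = -1*0 = 0)
T(r) = 2*r*(5 + r) (T(r) = (r + r)*(r + 5) = (2*r)*(5 + r) = 2*r*(5 + r))
475 + T(b) = 475 + 2*0*(5 + 0) = 475 + 2*0*5 = 475 + 0 = 475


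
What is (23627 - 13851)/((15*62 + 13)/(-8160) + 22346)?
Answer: 79772160/182342417 ≈ 0.43749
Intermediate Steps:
(23627 - 13851)/((15*62 + 13)/(-8160) + 22346) = 9776/((930 + 13)*(-1/8160) + 22346) = 9776/(943*(-1/8160) + 22346) = 9776/(-943/8160 + 22346) = 9776/(182342417/8160) = 9776*(8160/182342417) = 79772160/182342417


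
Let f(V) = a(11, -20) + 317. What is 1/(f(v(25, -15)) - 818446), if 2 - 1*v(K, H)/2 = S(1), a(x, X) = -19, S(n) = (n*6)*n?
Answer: -1/818148 ≈ -1.2223e-6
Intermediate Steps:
S(n) = 6*n² (S(n) = (6*n)*n = 6*n²)
v(K, H) = -8 (v(K, H) = 4 - 12*1² = 4 - 12 = -8)
f(V) = 298 (f(V) = -19 + 317 = 298)
1/(f(v(25, -15)) - 818446) = 1/(298 - 818446) = 1/(-818148) = -1/818148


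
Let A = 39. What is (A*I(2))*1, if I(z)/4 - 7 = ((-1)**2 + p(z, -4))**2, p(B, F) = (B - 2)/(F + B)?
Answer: 1248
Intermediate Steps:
p(B, F) = (-2 + B)/(B + F)
I(z) = 28 + 4*(1 + (-2 + z)/(-4 + z))**2 (I(z) = 28 + 4*((-1)**2 + (-2 + z)/(z - 4))**2 = 28 + 4*(1 + (-2 + z)/(-4 + z))**2)
(A*I(2))*1 = (39*(28 + 16*(-3 + 2)**2/(-4 + 2)**2))*1 = (39*(28 + 16*(-1)**2/(-2)**2))*1 = (39*(28 + 16*(1/4)*1))*1 = (39*(28 + 4))*1 = (39*32)*1 = 1248*1 = 1248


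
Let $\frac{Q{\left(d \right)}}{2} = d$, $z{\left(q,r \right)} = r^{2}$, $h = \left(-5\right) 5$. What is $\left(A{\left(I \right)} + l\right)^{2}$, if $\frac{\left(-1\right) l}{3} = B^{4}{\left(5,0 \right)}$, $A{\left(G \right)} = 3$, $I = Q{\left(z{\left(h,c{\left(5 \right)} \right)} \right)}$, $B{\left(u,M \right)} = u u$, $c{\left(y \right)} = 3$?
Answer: $1373283984384$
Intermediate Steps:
$h = -25$
$B{\left(u,M \right)} = u^{2}$
$Q{\left(d \right)} = 2 d$
$I = 18$ ($I = 2 \cdot 3^{2} = 2 \cdot 9 = 18$)
$l = -1171875$ ($l = - 3 \left(5^{2}\right)^{4} = - 3 \cdot 25^{4} = \left(-3\right) 390625 = -1171875$)
$\left(A{\left(I \right)} + l\right)^{2} = \left(3 - 1171875\right)^{2} = \left(-1171872\right)^{2} = 1373283984384$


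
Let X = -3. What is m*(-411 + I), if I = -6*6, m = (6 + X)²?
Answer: -4023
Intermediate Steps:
m = 9 (m = (6 - 3)² = 3² = 9)
I = -36
m*(-411 + I) = 9*(-411 - 36) = 9*(-447) = -4023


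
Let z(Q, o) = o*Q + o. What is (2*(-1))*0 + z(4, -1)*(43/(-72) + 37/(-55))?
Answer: 5029/792 ≈ 6.3497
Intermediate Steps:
z(Q, o) = o + Q*o (z(Q, o) = Q*o + o = o + Q*o)
(2*(-1))*0 + z(4, -1)*(43/(-72) + 37/(-55)) = (2*(-1))*0 + (-(1 + 4))*(43/(-72) + 37/(-55)) = -2*0 + (-1*5)*(43*(-1/72) + 37*(-1/55)) = 0 - 5*(-43/72 - 37/55) = 0 - 5*(-5029/3960) = 0 + 5029/792 = 5029/792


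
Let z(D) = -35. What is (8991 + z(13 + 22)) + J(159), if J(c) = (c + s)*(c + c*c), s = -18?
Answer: 3595996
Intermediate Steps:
J(c) = (-18 + c)*(c + c²) (J(c) = (c - 18)*(c + c*c) = (-18 + c)*(c + c²))
(8991 + z(13 + 22)) + J(159) = (8991 - 35) + 159*(-18 + 159² - 17*159) = 8956 + 159*(-18 + 25281 - 2703) = 8956 + 159*22560 = 8956 + 3587040 = 3595996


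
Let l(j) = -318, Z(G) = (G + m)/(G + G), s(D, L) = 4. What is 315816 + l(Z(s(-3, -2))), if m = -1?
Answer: 315498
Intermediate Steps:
Z(G) = (-1 + G)/(2*G) (Z(G) = (G - 1)/(G + G) = (-1 + G)/((2*G)) = (-1 + G)*(1/(2*G)) = (-1 + G)/(2*G))
315816 + l(Z(s(-3, -2))) = 315816 - 318 = 315498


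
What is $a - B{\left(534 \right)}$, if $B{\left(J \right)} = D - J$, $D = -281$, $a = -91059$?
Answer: $-90244$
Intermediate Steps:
$B{\left(J \right)} = -281 - J$
$a - B{\left(534 \right)} = -91059 - \left(-281 - 534\right) = -91059 - -815 = -91059 + 815 = -90244$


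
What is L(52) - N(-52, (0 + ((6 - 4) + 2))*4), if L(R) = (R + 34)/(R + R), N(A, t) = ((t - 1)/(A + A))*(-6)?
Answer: -1/26 ≈ -0.038462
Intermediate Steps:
N(A, t) = -3*(-1 + t)/A (N(A, t) = ((-1 + t)/((2*A)))*(-6) = ((-1 + t)*(1/(2*A)))*(-6) = ((-1 + t)/(2*A))*(-6) = -3*(-1 + t)/A)
L(R) = (34 + R)/(2*R) (L(R) = (34 + R)/((2*R)) = (34 + R)*(1/(2*R)) = (34 + R)/(2*R))
L(52) - N(-52, (0 + ((6 - 4) + 2))*4) = (½)*(34 + 52)/52 - 3*(1 - (0 + ((6 - 4) + 2))*4)/(-52) = (½)*(1/52)*86 - 3*(-1)*(1 - (0 + (2 + 2))*4)/52 = 43/52 - 3*(-1)*(1 - (0 + 4)*4)/52 = 43/52 - 3*(-1)*(1 - 4*4)/52 = 43/52 - 3*(-1)*(1 - 1*16)/52 = 43/52 - 3*(-1)*(1 - 16)/52 = 43/52 - 3*(-1)*(-15)/52 = 43/52 - 1*45/52 = 43/52 - 45/52 = -1/26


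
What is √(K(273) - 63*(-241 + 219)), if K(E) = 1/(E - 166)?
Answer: √15868421/107 ≈ 37.229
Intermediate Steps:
K(E) = 1/(-166 + E)
√(K(273) - 63*(-241 + 219)) = √(1/(-166 + 273) - 63*(-241 + 219)) = √(1/107 - 63*(-22)) = √(1/107 + 1386) = √(148303/107) = √15868421/107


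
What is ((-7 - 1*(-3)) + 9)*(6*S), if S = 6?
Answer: 180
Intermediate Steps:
((-7 - 1*(-3)) + 9)*(6*S) = ((-7 - 1*(-3)) + 9)*(6*6) = ((-7 + 3) + 9)*36 = (-4 + 9)*36 = 5*36 = 180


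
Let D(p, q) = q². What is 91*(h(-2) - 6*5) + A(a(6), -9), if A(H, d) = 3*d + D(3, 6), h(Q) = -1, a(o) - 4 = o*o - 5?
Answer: -2812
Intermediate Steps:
a(o) = -1 + o² (a(o) = 4 + (o*o - 5) = 4 + (o² - 5) = 4 + (-5 + o²) = -1 + o²)
A(H, d) = 36 + 3*d (A(H, d) = 3*d + 6² = 3*d + 36 = 36 + 3*d)
91*(h(-2) - 6*5) + A(a(6), -9) = 91*(-1 - 6*5) + (36 + 3*(-9)) = 91*(-1 - 30) + (36 - 27) = 91*(-31) + 9 = -2821 + 9 = -2812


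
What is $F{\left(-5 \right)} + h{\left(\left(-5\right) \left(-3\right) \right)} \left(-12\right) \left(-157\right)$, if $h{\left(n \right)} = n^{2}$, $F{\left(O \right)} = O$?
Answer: $423895$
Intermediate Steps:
$F{\left(-5 \right)} + h{\left(\left(-5\right) \left(-3\right) \right)} \left(-12\right) \left(-157\right) = -5 + \left(\left(-5\right) \left(-3\right)\right)^{2} \left(-12\right) \left(-157\right) = -5 + 15^{2} \left(-12\right) \left(-157\right) = -5 + 225 \left(-12\right) \left(-157\right) = -5 - -423900 = -5 + 423900 = 423895$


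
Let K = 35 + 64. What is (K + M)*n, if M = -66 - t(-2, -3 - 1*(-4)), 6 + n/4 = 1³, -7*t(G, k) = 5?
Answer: -4720/7 ≈ -674.29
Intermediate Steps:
t(G, k) = -5/7 (t(G, k) = -⅐*5 = -5/7)
n = -20 (n = -24 + 4*1³ = -24 + 4*1 = -24 + 4 = -20)
M = -457/7 (M = -66 - 1*(-5/7) = -66 + 5/7 = -457/7 ≈ -65.286)
K = 99
(K + M)*n = (99 - 457/7)*(-20) = (236/7)*(-20) = -4720/7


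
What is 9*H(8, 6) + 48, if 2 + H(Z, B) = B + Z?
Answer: 156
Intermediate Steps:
H(Z, B) = -2 + B + Z (H(Z, B) = -2 + (B + Z) = -2 + B + Z)
9*H(8, 6) + 48 = 9*(-2 + 6 + 8) + 48 = 9*12 + 48 = 108 + 48 = 156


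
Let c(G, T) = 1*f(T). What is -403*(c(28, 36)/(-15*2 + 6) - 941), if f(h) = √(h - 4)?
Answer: 379223 + 403*√2/6 ≈ 3.7932e+5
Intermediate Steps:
f(h) = √(-4 + h)
c(G, T) = √(-4 + T) (c(G, T) = 1*√(-4 + T) = √(-4 + T))
-403*(c(28, 36)/(-15*2 + 6) - 941) = -403*(√(-4 + 36)/(-15*2 + 6) - 941) = -403*(√32/(-30 + 6) - 941) = -403*((4*√2)/(-24) - 941) = -403*((4*√2)*(-1/24) - 941) = -403*(-√2/6 - 941) = -403*(-941 - √2/6) = 379223 + 403*√2/6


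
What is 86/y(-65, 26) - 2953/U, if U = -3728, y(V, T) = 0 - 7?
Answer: -299937/26096 ≈ -11.494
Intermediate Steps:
y(V, T) = -7
86/y(-65, 26) - 2953/U = 86/(-7) - 2953/(-3728) = 86*(-1/7) - 2953*(-1/3728) = -86/7 + 2953/3728 = -299937/26096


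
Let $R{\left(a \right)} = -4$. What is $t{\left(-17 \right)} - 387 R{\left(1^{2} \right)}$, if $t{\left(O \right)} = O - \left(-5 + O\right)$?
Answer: $1553$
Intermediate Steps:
$t{\left(O \right)} = 5$ ($t{\left(O \right)} = O - \left(-5 + O\right) = 5$)
$t{\left(-17 \right)} - 387 R{\left(1^{2} \right)} = 5 - -1548 = 5 + 1548 = 1553$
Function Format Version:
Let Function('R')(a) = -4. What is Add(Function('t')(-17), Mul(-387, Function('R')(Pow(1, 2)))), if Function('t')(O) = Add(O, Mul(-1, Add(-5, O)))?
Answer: 1553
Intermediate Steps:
Function('t')(O) = 5 (Function('t')(O) = Add(O, Add(5, Mul(-1, O))) = 5)
Add(Function('t')(-17), Mul(-387, Function('R')(Pow(1, 2)))) = Add(5, Mul(-387, -4)) = Add(5, 1548) = 1553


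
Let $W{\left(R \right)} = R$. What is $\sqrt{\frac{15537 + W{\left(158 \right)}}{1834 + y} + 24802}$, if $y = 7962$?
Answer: $\frac{3 \sqrt{66116493007}}{4898} \approx 157.49$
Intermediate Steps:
$\sqrt{\frac{15537 + W{\left(158 \right)}}{1834 + y} + 24802} = \sqrt{\frac{15537 + 158}{1834 + 7962} + 24802} = \sqrt{\frac{15695}{9796} + 24802} = \sqrt{\frac{242976087}{9796}} = \frac{3 \sqrt{66116493007}}{4898}$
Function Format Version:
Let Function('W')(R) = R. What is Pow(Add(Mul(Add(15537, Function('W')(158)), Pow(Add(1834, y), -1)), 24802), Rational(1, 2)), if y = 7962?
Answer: Mul(Rational(3, 4898), Pow(66116493007, Rational(1, 2))) ≈ 157.49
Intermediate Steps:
Pow(Add(Mul(Add(15537, Function('W')(158)), Pow(Add(1834, y), -1)), 24802), Rational(1, 2)) = Pow(Add(Mul(Add(15537, 158), Pow(Add(1834, 7962), -1)), 24802), Rational(1, 2)) = Pow(Add(Mul(15695, Pow(9796, -1)), 24802), Rational(1, 2)) = Pow(Add(Mul(15695, Rational(1, 9796)), 24802), Rational(1, 2)) = Pow(Add(Rational(15695, 9796), 24802), Rational(1, 2)) = Pow(Rational(242976087, 9796), Rational(1, 2)) = Mul(Rational(3, 4898), Pow(66116493007, Rational(1, 2)))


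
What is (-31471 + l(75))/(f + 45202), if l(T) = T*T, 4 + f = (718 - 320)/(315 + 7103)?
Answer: -95862814/167639581 ≈ -0.57184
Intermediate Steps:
f = -14637/3709 (f = -4 + (718 - 320)/(315 + 7103) = -4 + 398/7418 = -4 + 398*(1/7418) = -4 + 199/3709 = -14637/3709 ≈ -3.9463)
l(T) = T**2
(-31471 + l(75))/(f + 45202) = (-31471 + 75**2)/(-14637/3709 + 45202) = (-31471 + 5625)/(167639581/3709) = -25846*3709/167639581 = -95862814/167639581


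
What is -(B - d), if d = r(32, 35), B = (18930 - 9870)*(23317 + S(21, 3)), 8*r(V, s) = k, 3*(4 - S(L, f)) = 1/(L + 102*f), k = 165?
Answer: -552730010045/2616 ≈ -2.1129e+8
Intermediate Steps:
S(L, f) = 4 - 1/(3*(L + 102*f))
r(V, s) = 165/8 (r(V, s) = (⅛)*165 = 165/8)
B = 69091258000/327 (B = (18930 - 9870)*(23317 + (-1 + 12*21 + 1224*3)/(3*(21 + 102*3))) = 9060*(23317 + (-1 + 252 + 3672)/(3*(21 + 306))) = 9060*(23317 + (⅓)*3923/327) = 9060*(23317 + (⅓)*(1/327)*3923) = 9060*(23317 + 3923/981) = 9060*(22877900/981) = 69091258000/327 ≈ 2.1129e+8)
d = 165/8 ≈ 20.625
-(B - d) = -(69091258000/327 - 1*165/8) = -(69091258000/327 - 165/8) = -1*552730010045/2616 = -552730010045/2616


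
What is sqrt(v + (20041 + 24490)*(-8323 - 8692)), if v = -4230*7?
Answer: 5*I*sqrt(30308983) ≈ 27527.0*I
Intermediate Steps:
v = -29610
sqrt(v + (20041 + 24490)*(-8323 - 8692)) = sqrt(-29610 + (20041 + 24490)*(-8323 - 8692)) = sqrt(-29610 + 44531*(-17015)) = sqrt(-29610 - 757694965) = sqrt(-757724575) = 5*I*sqrt(30308983)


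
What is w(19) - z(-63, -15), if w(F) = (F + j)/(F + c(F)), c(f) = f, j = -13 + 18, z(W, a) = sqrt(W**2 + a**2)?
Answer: 12/19 - 3*sqrt(466) ≈ -64.130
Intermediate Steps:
j = 5
w(F) = (5 + F)/(2*F) (w(F) = (F + 5)/(F + F) = (5 + F)/((2*F)) = (5 + F)*(1/(2*F)) = (5 + F)/(2*F))
w(19) - z(-63, -15) = (1/2)*(5 + 19)/19 - sqrt((-63)**2 + (-15)**2) = (1/2)*(1/19)*24 - sqrt(3969 + 225) = 12/19 - sqrt(4194) = 12/19 - 3*sqrt(466)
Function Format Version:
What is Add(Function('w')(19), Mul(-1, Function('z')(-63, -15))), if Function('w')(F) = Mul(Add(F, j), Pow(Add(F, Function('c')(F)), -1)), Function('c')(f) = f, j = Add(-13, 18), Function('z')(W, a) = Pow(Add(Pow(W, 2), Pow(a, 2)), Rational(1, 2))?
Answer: Add(Rational(12, 19), Mul(-3, Pow(466, Rational(1, 2)))) ≈ -64.130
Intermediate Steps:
j = 5
Function('w')(F) = Mul(Rational(1, 2), Pow(F, -1), Add(5, F)) (Function('w')(F) = Mul(Add(F, 5), Pow(Add(F, F), -1)) = Mul(Add(5, F), Pow(Mul(2, F), -1)) = Mul(Add(5, F), Mul(Rational(1, 2), Pow(F, -1))) = Mul(Rational(1, 2), Pow(F, -1), Add(5, F)))
Add(Function('w')(19), Mul(-1, Function('z')(-63, -15))) = Add(Mul(Rational(1, 2), Pow(19, -1), Add(5, 19)), Mul(-1, Pow(Add(Pow(-63, 2), Pow(-15, 2)), Rational(1, 2)))) = Add(Mul(Rational(1, 2), Rational(1, 19), 24), Mul(-1, Pow(Add(3969, 225), Rational(1, 2)))) = Add(Rational(12, 19), Mul(-1, Pow(4194, Rational(1, 2)))) = Add(Rational(12, 19), Mul(-1, Mul(3, Pow(466, Rational(1, 2))))) = Add(Rational(12, 19), Mul(-3, Pow(466, Rational(1, 2))))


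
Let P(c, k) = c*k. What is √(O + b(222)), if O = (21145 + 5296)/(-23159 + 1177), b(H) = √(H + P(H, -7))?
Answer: √(-581226062 + 2899249944*I*√37)/21982 ≈ 4.202 + 4.3428*I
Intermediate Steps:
b(H) = √6*√(-H) (b(H) = √(H + H*(-7)) = √(H - 7*H) = √(-6*H) = √6*√(-H))
O = -26441/21982 (O = 26441/(-21982) = 26441*(-1/21982) = -26441/21982 ≈ -1.2028)
√(O + b(222)) = √(-26441/21982 + √6*√(-1*222)) = √(-26441/21982 + √6*√(-222)) = √(-26441/21982 + √6*(I*√222)) = √(-26441/21982 + 6*I*√37)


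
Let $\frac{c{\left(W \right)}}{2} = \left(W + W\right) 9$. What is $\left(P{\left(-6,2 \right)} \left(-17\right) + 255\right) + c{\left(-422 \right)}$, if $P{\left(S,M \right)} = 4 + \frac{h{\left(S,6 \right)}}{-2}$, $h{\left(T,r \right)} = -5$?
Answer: $- \frac{30095}{2} \approx -15048.0$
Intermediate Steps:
$P{\left(S,M \right)} = \frac{13}{2}$ ($P{\left(S,M \right)} = 4 + \frac{1}{-2} \left(-5\right) = 4 - - \frac{5}{2} = 4 + \frac{5}{2} = \frac{13}{2}$)
$c{\left(W \right)} = 36 W$ ($c{\left(W \right)} = 2 \left(W + W\right) 9 = 2 \cdot 2 W 9 = 2 \cdot 18 W = 36 W$)
$\left(P{\left(-6,2 \right)} \left(-17\right) + 255\right) + c{\left(-422 \right)} = \left(\frac{13}{2} \left(-17\right) + 255\right) + 36 \left(-422\right) = \left(- \frac{221}{2} + 255\right) - 15192 = \frac{289}{2} - 15192 = - \frac{30095}{2}$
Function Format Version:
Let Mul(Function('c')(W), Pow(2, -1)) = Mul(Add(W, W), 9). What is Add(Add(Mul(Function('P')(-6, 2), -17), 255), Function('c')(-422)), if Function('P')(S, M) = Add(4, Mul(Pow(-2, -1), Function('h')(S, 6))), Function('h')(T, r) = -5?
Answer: Rational(-30095, 2) ≈ -15048.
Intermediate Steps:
Function('P')(S, M) = Rational(13, 2) (Function('P')(S, M) = Add(4, Mul(Pow(-2, -1), -5)) = Add(4, Mul(Rational(-1, 2), -5)) = Add(4, Rational(5, 2)) = Rational(13, 2))
Function('c')(W) = Mul(36, W) (Function('c')(W) = Mul(2, Mul(Add(W, W), 9)) = Mul(2, Mul(Mul(2, W), 9)) = Mul(2, Mul(18, W)) = Mul(36, W))
Add(Add(Mul(Function('P')(-6, 2), -17), 255), Function('c')(-422)) = Add(Add(Mul(Rational(13, 2), -17), 255), Mul(36, -422)) = Add(Add(Rational(-221, 2), 255), -15192) = Add(Rational(289, 2), -15192) = Rational(-30095, 2)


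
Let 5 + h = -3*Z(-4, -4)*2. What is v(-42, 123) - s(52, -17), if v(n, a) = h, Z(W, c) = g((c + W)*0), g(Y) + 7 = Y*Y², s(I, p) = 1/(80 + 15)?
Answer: 3514/95 ≈ 36.990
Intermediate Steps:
s(I, p) = 1/95
g(Y) = -7 + Y³ (g(Y) = -7 + Y*Y² = -7 + Y³)
Z(W, c) = -7 (Z(W, c) = -7 + ((c + W)*0)³ = -7 + ((W + c)*0)³ = -7 + 0³ = -7 + 0 = -7)
h = 37 (h = -5 - 3*(-7)*2 = -5 + 21*2 = -5 + 42 = 37)
v(n, a) = 37
v(-42, 123) - s(52, -17) = 37 - 1*1/95 = 37 - 1/95 = 3514/95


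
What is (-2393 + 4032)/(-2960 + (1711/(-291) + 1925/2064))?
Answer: -29830992/53964193 ≈ -0.55279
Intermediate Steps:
(-2393 + 4032)/(-2960 + (1711/(-291) + 1925/2064)) = 1639/(-2960 + (1711*(-1/291) + 1925*(1/2064))) = 1639/(-2960 + (-1711/291 + 1925/2064)) = 1639/(-2960 - 990443/200208) = 1639/(-593606123/200208) = 1639*(-200208/593606123) = -29830992/53964193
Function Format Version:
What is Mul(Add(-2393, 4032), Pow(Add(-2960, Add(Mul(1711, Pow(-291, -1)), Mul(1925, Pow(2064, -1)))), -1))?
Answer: Rational(-29830992, 53964193) ≈ -0.55279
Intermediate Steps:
Mul(Add(-2393, 4032), Pow(Add(-2960, Add(Mul(1711, Pow(-291, -1)), Mul(1925, Pow(2064, -1)))), -1)) = Mul(1639, Pow(Add(-2960, Add(Mul(1711, Rational(-1, 291)), Mul(1925, Rational(1, 2064)))), -1)) = Mul(1639, Pow(Add(-2960, Add(Rational(-1711, 291), Rational(1925, 2064))), -1)) = Mul(1639, Pow(Add(-2960, Rational(-990443, 200208)), -1)) = Mul(1639, Pow(Rational(-593606123, 200208), -1)) = Mul(1639, Rational(-200208, 593606123)) = Rational(-29830992, 53964193)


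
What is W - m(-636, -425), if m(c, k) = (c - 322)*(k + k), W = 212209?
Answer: -602091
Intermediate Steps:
m(c, k) = 2*k*(-322 + c) (m(c, k) = (-322 + c)*(2*k) = 2*k*(-322 + c))
W - m(-636, -425) = 212209 - 2*(-425)*(-322 - 636) = 212209 - 2*(-425)*(-958) = 212209 - 1*814300 = 212209 - 814300 = -602091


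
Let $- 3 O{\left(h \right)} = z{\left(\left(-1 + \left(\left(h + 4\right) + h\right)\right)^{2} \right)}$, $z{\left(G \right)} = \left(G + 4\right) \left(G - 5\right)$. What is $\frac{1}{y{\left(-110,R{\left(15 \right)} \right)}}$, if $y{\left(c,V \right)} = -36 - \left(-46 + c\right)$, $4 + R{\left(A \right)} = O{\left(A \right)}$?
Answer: $\frac{1}{120} \approx 0.0083333$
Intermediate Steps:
$z{\left(G \right)} = \left(-5 + G\right) \left(4 + G\right)$ ($z{\left(G \right)} = \left(4 + G\right) \left(-5 + G\right) = \left(-5 + G\right) \left(4 + G\right)$)
$O{\left(h \right)} = \frac{20}{3} - \frac{\left(3 + 2 h\right)^{4}}{3} + \frac{\left(3 + 2 h\right)^{2}}{3}$ ($O{\left(h \right)} = - \frac{-20 + \left(\left(-1 + \left(\left(h + 4\right) + h\right)\right)^{2}\right)^{2} - \left(-1 + \left(\left(h + 4\right) + h\right)\right)^{2}}{3} = - \frac{-20 + \left(\left(-1 + \left(\left(4 + h\right) + h\right)\right)^{2}\right)^{2} - \left(-1 + \left(\left(4 + h\right) + h\right)\right)^{2}}{3} = - \frac{-20 + \left(\left(-1 + \left(4 + 2 h\right)\right)^{2}\right)^{2} - \left(-1 + \left(4 + 2 h\right)\right)^{2}}{3} = - \frac{-20 + \left(\left(3 + 2 h\right)^{2}\right)^{2} - \left(3 + 2 h\right)^{2}}{3} = - \frac{-20 + \left(3 + 2 h\right)^{4} - \left(3 + 2 h\right)^{2}}{3} = \frac{20}{3} - \frac{\left(3 + 2 h\right)^{4}}{3} + \frac{\left(3 + 2 h\right)^{2}}{3}$)
$R{\left(A \right)} = \frac{8}{3} - \frac{\left(3 + 2 A\right)^{4}}{3} + \frac{\left(3 + 2 A\right)^{2}}{3}$ ($R{\left(A \right)} = -4 + \left(\frac{20}{3} - \frac{\left(3 + 2 A\right)^{4}}{3} + \frac{\left(3 + 2 A\right)^{2}}{3}\right) = \frac{8}{3} - \frac{\left(3 + 2 A\right)^{4}}{3} + \frac{\left(3 + 2 A\right)^{2}}{3}$)
$y{\left(c,V \right)} = 10 - c$ ($y{\left(c,V \right)} = -36 - \left(-46 + c\right) = 10 - c$)
$\frac{1}{y{\left(-110,R{\left(15 \right)} \right)}} = \frac{1}{10 - -110} = \frac{1}{10 + 110} = \frac{1}{120}$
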